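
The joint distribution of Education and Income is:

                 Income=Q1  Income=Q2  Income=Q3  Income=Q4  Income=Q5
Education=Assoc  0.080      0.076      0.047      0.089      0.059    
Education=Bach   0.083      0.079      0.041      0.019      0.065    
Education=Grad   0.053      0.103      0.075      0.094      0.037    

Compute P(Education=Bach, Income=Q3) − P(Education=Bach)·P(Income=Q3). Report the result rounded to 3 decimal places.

P(Education=Bach) = 0.083 + 0.079 + 0.041 + 0.019 + 0.065 = 0.287.
P(Income=Q3) = 0.047 + 0.041 + 0.075 = 0.163.
P(Education=Bach, Income=Q3) − P(Education=Bach)P(Income=Q3) = 0.041 − 0.287×0.163 = -0.006.

-0.006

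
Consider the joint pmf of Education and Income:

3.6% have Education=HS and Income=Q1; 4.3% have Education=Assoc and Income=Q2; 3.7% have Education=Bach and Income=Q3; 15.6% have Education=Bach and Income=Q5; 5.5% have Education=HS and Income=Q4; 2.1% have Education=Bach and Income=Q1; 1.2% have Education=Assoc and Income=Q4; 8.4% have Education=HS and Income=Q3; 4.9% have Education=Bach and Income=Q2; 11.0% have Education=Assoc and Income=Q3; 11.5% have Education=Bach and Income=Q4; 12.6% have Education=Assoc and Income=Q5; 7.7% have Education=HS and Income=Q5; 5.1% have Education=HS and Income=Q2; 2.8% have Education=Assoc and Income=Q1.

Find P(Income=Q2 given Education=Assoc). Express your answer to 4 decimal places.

P(Education=Assoc) = 0.028 + 0.043 + 0.110 + 0.012 + 0.126 = 0.319.
P(Income=Q2 | Education=Assoc) = 0.043/0.319 = 0.1348.

0.1348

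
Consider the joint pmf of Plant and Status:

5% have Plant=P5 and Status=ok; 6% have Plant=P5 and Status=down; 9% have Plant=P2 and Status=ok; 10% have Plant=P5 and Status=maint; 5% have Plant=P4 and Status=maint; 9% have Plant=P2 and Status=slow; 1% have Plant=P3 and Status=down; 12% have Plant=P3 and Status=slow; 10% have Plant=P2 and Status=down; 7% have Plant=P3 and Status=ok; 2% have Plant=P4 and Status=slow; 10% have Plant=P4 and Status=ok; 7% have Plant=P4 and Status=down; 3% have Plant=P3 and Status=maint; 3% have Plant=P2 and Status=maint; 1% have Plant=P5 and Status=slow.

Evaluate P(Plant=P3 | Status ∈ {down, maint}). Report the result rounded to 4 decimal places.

P(Status=down) = 0.10 + 0.01 + 0.07 + 0.06 = 0.24.
P(Status=maint) = 0.03 + 0.03 + 0.05 + 0.10 = 0.21.
P(Status ∈ {down, maint}) = 0.24 + 0.21 = 0.45; P(Plant=P3, Status ∈ {down, maint}) = 0.01 + 0.03 = 0.04.
P(Plant=P3 | Status ∈ {down, maint}) = 0.04/0.45 = 0.0889.

0.0889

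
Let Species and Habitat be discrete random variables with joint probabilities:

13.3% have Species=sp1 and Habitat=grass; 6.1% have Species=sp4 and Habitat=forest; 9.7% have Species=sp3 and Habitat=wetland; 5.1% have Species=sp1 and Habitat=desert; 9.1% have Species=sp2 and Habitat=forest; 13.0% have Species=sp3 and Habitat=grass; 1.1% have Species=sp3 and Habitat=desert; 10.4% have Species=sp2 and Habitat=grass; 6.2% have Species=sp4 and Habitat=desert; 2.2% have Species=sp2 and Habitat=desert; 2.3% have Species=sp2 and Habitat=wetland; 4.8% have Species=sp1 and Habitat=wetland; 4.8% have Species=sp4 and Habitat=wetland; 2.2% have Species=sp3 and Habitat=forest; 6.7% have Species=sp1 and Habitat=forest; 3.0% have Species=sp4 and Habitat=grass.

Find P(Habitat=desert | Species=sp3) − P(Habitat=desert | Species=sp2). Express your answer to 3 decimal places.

-0.049

P(Species=sp3) = 0.022 + 0.130 + 0.097 + 0.011 = 0.260; P(Habitat=desert | Species=sp3) = 0.011/0.260 = 0.0423.
P(Species=sp2) = 0.091 + 0.104 + 0.023 + 0.022 = 0.240; P(Habitat=desert | Species=sp2) = 0.022/0.240 = 0.0917.
Difference = -0.049.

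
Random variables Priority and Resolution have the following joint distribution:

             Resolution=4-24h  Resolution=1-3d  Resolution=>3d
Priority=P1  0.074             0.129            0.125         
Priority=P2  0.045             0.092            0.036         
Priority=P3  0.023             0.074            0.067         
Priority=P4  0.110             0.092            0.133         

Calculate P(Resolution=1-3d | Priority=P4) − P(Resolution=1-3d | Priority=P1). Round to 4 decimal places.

P(Priority=P4) = 0.110 + 0.092 + 0.133 = 0.335; P(Resolution=1-3d | Priority=P4) = 0.092/0.335 = 0.27463.
P(Priority=P1) = 0.074 + 0.129 + 0.125 = 0.328; P(Resolution=1-3d | Priority=P1) = 0.129/0.328 = 0.39329.
Difference = -0.1187.

-0.1187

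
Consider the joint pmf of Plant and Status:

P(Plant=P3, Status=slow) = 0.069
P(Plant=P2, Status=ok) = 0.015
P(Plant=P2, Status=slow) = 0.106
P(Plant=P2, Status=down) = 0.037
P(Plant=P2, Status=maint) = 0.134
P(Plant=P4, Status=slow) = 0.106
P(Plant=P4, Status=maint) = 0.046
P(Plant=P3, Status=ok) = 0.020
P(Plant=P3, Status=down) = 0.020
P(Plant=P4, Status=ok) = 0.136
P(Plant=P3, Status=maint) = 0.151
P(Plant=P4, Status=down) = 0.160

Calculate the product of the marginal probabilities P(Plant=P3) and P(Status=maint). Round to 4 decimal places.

P(Plant=P3) = 0.020 + 0.069 + 0.020 + 0.151 = 0.260.
P(Status=maint) = 0.134 + 0.151 + 0.046 = 0.331.
Product: 0.260 × 0.331 = 0.0861.

0.0861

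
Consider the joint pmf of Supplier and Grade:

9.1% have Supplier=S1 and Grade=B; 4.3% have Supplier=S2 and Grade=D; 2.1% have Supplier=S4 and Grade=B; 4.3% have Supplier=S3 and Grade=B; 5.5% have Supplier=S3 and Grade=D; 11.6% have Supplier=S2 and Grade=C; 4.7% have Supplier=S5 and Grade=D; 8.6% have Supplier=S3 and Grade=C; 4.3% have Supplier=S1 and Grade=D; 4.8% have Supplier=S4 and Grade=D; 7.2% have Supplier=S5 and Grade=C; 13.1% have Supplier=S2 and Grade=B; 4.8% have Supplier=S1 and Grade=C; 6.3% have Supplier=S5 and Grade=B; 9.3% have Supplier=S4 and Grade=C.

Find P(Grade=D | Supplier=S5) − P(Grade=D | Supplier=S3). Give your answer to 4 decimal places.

P(Supplier=S5) = 0.063 + 0.072 + 0.047 = 0.182; P(Grade=D | Supplier=S5) = 0.047/0.182 = 0.25824.
P(Supplier=S3) = 0.043 + 0.086 + 0.055 = 0.184; P(Grade=D | Supplier=S3) = 0.055/0.184 = 0.29891.
Difference = -0.0407.

-0.0407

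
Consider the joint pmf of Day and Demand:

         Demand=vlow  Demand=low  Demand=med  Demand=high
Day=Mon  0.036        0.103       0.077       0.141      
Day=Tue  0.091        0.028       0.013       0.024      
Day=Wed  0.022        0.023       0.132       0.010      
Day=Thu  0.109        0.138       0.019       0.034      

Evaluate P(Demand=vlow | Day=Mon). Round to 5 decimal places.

P(Day=Mon) = 0.036 + 0.103 + 0.077 + 0.141 = 0.357.
P(Demand=vlow | Day=Mon) = 0.036/0.357 = 0.10084.

0.10084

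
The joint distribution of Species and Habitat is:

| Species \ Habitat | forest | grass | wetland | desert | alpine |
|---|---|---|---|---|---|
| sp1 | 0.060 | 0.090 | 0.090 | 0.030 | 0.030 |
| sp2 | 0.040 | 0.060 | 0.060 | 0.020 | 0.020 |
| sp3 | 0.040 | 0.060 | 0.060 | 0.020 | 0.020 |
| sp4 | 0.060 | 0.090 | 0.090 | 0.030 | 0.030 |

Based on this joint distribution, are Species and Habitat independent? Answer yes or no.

Every cell satisfies P(Species,Habitat) = P(Species)·P(Habitat). For instance P(Species=sp1) = 0.300, P(Habitat=wetland) = 0.300, and 0.300×0.300 = 0.090 matches the joint entry. So Species and Habitat are independent.

yes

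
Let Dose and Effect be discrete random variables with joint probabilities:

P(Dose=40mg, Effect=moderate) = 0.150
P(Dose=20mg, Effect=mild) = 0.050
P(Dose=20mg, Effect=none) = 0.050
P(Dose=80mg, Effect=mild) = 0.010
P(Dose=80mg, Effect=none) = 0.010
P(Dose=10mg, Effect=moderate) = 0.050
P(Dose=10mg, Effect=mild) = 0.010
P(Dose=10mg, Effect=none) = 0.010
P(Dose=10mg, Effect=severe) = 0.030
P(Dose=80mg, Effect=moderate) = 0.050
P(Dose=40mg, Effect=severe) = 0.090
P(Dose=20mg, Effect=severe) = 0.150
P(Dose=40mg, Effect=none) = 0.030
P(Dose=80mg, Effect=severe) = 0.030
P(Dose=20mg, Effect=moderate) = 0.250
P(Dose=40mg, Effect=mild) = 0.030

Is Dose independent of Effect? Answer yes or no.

Every cell satisfies P(Dose,Effect) = P(Dose)·P(Effect). For instance P(Dose=10mg) = 0.100, P(Effect=severe) = 0.300, and 0.100×0.300 = 0.030 matches the joint entry. So Dose and Effect are independent.

yes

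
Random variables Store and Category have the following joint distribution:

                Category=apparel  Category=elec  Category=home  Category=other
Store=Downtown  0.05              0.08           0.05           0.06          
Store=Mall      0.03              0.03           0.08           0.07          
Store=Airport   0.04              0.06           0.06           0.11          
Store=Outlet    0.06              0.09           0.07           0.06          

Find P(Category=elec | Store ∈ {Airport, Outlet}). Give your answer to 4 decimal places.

P(Store=Airport) = 0.04 + 0.06 + 0.06 + 0.11 = 0.27.
P(Store=Outlet) = 0.06 + 0.09 + 0.07 + 0.06 = 0.28.
P(Store ∈ {Airport, Outlet}) = 0.27 + 0.28 = 0.55; P(Category=elec, Store ∈ {Airport, Outlet}) = 0.06 + 0.09 = 0.15.
P(Category=elec | Store ∈ {Airport, Outlet}) = 0.15/0.55 = 0.2727.

0.2727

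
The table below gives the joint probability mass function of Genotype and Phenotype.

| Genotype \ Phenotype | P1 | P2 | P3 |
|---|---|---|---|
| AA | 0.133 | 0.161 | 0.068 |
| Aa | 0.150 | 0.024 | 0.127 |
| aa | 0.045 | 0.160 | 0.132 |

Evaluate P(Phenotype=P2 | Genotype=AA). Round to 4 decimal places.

P(Genotype=AA) = 0.133 + 0.161 + 0.068 = 0.362.
P(Phenotype=P2 | Genotype=AA) = 0.161/0.362 = 0.4448.

0.4448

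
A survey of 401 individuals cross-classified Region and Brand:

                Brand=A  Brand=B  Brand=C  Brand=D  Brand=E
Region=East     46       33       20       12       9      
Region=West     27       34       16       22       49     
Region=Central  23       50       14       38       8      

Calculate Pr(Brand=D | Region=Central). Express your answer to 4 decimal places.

0.2857

Total with Region=Central: 23 + 50 + 14 + 38 + 8 = 133.
P(Brand=D | Region=Central) = 38/133 = 0.2857.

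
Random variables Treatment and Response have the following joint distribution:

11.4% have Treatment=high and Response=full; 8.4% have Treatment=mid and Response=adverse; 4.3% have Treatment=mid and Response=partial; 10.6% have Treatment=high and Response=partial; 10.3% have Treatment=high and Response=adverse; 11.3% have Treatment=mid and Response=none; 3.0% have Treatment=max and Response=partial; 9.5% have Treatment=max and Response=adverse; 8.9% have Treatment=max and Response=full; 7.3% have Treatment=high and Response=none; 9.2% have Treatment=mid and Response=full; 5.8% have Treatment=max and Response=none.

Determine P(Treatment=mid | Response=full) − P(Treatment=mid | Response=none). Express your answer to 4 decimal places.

-0.1513

P(Response=full) = 0.092 + 0.114 + 0.089 = 0.295; P(Treatment=mid | Response=full) = 0.092/0.295 = 0.31186.
P(Response=none) = 0.113 + 0.073 + 0.058 = 0.244; P(Treatment=mid | Response=none) = 0.113/0.244 = 0.46311.
Difference = -0.1513.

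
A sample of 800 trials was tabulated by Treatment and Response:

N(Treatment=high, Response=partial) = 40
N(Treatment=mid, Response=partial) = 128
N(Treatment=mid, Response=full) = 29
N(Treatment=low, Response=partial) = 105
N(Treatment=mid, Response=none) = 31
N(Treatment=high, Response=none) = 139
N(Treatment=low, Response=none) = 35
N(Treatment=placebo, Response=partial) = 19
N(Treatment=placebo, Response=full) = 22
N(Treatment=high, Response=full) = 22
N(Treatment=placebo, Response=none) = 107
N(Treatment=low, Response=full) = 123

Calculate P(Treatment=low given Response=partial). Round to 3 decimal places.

Total with Response=partial: 19 + 105 + 128 + 40 = 292.
P(Treatment=low | Response=partial) = 105/292 = 0.360.

0.360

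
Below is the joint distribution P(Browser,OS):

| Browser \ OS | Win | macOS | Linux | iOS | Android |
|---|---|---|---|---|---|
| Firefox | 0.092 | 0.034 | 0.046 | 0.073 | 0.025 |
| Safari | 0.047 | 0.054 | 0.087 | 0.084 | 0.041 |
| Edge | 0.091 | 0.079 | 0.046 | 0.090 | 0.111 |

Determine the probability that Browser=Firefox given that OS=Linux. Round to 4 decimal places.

0.2570

P(OS=Linux) = 0.046 + 0.087 + 0.046 = 0.179.
P(Browser=Firefox | OS=Linux) = 0.046/0.179 = 0.2570.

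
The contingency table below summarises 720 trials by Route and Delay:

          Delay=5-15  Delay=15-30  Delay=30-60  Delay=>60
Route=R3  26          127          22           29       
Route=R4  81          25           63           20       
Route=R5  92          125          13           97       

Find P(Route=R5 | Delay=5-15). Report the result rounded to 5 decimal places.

Total with Delay=5-15: 26 + 81 + 92 = 199.
P(Route=R5 | Delay=5-15) = 92/199 = 0.46231.

0.46231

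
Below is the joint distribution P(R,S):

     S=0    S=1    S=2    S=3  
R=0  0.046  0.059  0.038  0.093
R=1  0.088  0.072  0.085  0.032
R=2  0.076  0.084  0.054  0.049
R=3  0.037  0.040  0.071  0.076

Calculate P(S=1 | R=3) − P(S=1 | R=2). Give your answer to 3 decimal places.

P(R=3) = 0.037 + 0.040 + 0.071 + 0.076 = 0.224; P(S=1 | R=3) = 0.040/0.224 = 0.1786.
P(R=2) = 0.076 + 0.084 + 0.054 + 0.049 = 0.263; P(S=1 | R=2) = 0.084/0.263 = 0.3194.
Difference = -0.141.

-0.141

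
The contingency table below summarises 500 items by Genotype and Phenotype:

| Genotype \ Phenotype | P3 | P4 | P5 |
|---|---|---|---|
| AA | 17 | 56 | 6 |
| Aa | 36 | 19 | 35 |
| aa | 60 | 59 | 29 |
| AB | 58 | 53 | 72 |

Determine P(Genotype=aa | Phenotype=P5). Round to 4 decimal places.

Total with Phenotype=P5: 6 + 35 + 29 + 72 = 142.
P(Genotype=aa | Phenotype=P5) = 29/142 = 0.2042.

0.2042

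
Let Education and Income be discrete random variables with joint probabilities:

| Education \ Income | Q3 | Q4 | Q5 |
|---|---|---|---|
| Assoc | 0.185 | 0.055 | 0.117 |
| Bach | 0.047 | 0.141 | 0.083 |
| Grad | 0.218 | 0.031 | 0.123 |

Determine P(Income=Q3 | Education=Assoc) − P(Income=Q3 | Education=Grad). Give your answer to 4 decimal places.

P(Education=Assoc) = 0.185 + 0.055 + 0.117 = 0.357; P(Income=Q3 | Education=Assoc) = 0.185/0.357 = 0.51821.
P(Education=Grad) = 0.218 + 0.031 + 0.123 = 0.372; P(Income=Q3 | Education=Grad) = 0.218/0.372 = 0.58602.
Difference = -0.0678.

-0.0678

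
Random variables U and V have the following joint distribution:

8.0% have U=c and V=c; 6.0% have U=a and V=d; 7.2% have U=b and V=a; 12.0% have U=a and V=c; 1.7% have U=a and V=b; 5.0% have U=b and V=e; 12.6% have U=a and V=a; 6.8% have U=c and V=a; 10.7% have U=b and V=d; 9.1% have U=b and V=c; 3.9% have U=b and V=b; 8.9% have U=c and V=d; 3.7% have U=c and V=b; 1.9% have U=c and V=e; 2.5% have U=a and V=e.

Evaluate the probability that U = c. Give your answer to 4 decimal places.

P(U=c) = 0.068 + 0.037 + 0.080 + 0.089 + 0.019 = 0.293.

0.2930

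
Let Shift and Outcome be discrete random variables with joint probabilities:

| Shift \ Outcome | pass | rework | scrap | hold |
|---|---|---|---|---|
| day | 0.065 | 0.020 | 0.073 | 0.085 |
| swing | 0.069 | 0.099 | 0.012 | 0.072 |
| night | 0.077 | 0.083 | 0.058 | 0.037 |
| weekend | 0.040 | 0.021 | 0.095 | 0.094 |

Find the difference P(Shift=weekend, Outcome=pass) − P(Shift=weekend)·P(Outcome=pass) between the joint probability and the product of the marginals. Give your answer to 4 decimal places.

-0.0228

P(Shift=weekend) = 0.040 + 0.021 + 0.095 + 0.094 = 0.250.
P(Outcome=pass) = 0.065 + 0.069 + 0.077 + 0.040 = 0.251.
P(Shift=weekend, Outcome=pass) − P(Shift=weekend)P(Outcome=pass) = 0.040 − 0.250×0.251 = -0.0228.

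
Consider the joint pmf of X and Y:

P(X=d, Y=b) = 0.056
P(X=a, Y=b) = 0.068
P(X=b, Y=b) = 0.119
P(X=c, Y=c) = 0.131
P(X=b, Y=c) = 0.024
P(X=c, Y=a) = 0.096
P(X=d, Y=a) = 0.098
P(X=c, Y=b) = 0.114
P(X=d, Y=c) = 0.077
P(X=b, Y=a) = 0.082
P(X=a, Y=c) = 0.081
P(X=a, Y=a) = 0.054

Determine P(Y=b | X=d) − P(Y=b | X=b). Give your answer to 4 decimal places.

P(X=d) = 0.098 + 0.056 + 0.077 = 0.231; P(Y=b | X=d) = 0.056/0.231 = 0.24242.
P(X=b) = 0.082 + 0.119 + 0.024 = 0.225; P(Y=b | X=b) = 0.119/0.225 = 0.52889.
Difference = -0.2865.

-0.2865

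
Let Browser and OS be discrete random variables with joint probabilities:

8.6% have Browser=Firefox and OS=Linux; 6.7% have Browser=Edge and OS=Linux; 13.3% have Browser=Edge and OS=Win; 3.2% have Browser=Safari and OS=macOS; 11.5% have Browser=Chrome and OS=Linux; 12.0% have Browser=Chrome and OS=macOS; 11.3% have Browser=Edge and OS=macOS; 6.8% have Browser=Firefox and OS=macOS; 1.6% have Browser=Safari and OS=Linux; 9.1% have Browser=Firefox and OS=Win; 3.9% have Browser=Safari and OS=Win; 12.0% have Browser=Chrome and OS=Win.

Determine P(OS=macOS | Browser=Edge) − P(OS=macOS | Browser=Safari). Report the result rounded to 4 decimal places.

-0.0068

P(Browser=Edge) = 0.133 + 0.113 + 0.067 = 0.313; P(OS=macOS | Browser=Edge) = 0.113/0.313 = 0.36102.
P(Browser=Safari) = 0.039 + 0.032 + 0.016 = 0.087; P(OS=macOS | Browser=Safari) = 0.032/0.087 = 0.36782.
Difference = -0.0068.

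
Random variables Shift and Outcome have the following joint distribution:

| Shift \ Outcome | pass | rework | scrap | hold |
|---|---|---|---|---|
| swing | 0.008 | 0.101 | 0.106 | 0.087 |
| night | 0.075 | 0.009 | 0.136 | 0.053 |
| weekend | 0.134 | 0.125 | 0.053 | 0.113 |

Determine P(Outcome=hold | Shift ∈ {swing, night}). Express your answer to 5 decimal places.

0.24348

P(Shift=swing) = 0.008 + 0.101 + 0.106 + 0.087 = 0.302.
P(Shift=night) = 0.075 + 0.009 + 0.136 + 0.053 = 0.273.
P(Shift ∈ {swing, night}) = 0.302 + 0.273 = 0.575; P(Outcome=hold, Shift ∈ {swing, night}) = 0.087 + 0.053 = 0.140.
P(Outcome=hold | Shift ∈ {swing, night}) = 0.140/0.575 = 0.24348.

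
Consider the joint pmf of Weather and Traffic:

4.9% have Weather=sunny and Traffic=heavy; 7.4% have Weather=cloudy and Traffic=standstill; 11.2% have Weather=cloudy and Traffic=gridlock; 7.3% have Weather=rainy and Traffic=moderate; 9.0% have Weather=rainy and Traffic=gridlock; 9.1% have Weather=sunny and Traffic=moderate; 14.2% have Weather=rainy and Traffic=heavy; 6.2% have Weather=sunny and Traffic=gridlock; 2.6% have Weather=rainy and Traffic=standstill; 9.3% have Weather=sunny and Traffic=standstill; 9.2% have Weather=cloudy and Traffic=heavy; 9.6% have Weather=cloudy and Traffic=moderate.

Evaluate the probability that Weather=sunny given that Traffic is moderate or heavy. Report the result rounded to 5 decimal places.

0.25783

P(Traffic=moderate) = 0.091 + 0.096 + 0.073 = 0.260.
P(Traffic=heavy) = 0.049 + 0.092 + 0.142 = 0.283.
P(Traffic ∈ {moderate, heavy}) = 0.260 + 0.283 = 0.543; P(Weather=sunny, Traffic ∈ {moderate, heavy}) = 0.091 + 0.049 = 0.140.
P(Weather=sunny | Traffic ∈ {moderate, heavy}) = 0.140/0.543 = 0.25783.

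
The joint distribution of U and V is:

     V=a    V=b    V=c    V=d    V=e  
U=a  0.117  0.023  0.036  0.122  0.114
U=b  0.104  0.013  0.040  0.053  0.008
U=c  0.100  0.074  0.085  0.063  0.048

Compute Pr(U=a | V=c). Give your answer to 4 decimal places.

0.2236

P(V=c) = 0.036 + 0.040 + 0.085 = 0.161.
P(U=a | V=c) = 0.036/0.161 = 0.2236.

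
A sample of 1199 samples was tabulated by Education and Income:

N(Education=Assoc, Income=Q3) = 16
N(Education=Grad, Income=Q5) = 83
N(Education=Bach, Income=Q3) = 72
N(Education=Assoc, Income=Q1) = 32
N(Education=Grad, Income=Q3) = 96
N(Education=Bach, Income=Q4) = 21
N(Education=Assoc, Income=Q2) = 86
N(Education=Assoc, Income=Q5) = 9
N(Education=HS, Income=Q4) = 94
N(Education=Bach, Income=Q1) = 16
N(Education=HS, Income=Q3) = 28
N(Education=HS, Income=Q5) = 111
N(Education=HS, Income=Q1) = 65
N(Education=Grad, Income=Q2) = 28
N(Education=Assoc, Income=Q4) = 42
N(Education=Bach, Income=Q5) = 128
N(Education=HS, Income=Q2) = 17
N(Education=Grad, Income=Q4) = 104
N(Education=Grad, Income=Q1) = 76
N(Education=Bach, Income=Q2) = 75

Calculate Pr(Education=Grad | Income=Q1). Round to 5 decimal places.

Total with Income=Q1: 65 + 32 + 16 + 76 = 189.
P(Education=Grad | Income=Q1) = 76/189 = 0.40212.

0.40212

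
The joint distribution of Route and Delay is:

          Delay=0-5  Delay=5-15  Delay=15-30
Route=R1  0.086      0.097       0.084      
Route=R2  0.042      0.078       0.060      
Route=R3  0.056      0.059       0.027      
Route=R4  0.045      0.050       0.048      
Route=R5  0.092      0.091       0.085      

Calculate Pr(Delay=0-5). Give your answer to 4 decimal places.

0.3210

P(Delay=0-5) = 0.086 + 0.042 + 0.056 + 0.045 + 0.092 = 0.321.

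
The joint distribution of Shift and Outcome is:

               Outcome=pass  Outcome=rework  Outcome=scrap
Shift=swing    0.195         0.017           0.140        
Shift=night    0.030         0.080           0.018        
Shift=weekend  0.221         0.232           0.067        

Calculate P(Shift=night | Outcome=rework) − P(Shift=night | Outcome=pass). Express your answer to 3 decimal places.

0.176

P(Outcome=rework) = 0.017 + 0.080 + 0.232 = 0.329; P(Shift=night | Outcome=rework) = 0.080/0.329 = 0.2432.
P(Outcome=pass) = 0.195 + 0.030 + 0.221 = 0.446; P(Shift=night | Outcome=pass) = 0.030/0.446 = 0.0673.
Difference = 0.176.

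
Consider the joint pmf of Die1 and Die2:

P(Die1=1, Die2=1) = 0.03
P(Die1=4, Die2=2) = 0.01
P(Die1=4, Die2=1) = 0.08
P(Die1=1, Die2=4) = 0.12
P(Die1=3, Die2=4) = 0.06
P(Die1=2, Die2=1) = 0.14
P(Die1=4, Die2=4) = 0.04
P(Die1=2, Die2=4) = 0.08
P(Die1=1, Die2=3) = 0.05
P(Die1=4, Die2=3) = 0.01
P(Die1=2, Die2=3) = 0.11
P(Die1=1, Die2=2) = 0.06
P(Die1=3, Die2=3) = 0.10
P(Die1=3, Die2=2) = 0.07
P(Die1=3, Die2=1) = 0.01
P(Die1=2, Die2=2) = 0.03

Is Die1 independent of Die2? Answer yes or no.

P(Die1=3) = 0.24 and P(Die2=1) = 0.26, so their product is 0.0624, but P(Die1=3, Die2=1) = 0.01. Since these differ, Die1 and Die2 are not independent.

no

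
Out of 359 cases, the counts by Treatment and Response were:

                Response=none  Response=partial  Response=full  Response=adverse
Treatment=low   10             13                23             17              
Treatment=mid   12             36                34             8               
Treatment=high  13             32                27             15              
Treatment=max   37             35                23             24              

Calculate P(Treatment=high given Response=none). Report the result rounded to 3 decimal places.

Total with Response=none: 10 + 12 + 13 + 37 = 72.
P(Treatment=high | Response=none) = 13/72 = 0.181.

0.181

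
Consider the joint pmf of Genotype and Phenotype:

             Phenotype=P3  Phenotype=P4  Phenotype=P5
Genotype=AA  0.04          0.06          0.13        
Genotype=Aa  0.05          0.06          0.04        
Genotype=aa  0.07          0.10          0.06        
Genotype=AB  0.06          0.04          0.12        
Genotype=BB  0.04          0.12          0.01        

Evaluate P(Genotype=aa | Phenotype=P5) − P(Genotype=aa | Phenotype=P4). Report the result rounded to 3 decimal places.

P(Phenotype=P5) = 0.13 + 0.04 + 0.06 + 0.12 + 0.01 = 0.36; P(Genotype=aa | Phenotype=P5) = 0.06/0.36 = 0.1667.
P(Phenotype=P4) = 0.06 + 0.06 + 0.10 + 0.04 + 0.12 = 0.38; P(Genotype=aa | Phenotype=P4) = 0.10/0.38 = 0.2632.
Difference = -0.096.

-0.096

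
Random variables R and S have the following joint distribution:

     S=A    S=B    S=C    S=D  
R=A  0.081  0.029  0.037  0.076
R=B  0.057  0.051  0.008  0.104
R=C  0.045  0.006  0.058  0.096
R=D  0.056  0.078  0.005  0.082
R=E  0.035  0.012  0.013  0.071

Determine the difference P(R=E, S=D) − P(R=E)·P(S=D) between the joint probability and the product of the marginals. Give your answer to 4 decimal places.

P(R=E) = 0.035 + 0.012 + 0.013 + 0.071 = 0.131.
P(S=D) = 0.076 + 0.104 + 0.096 + 0.082 + 0.071 = 0.429.
P(R=E, S=D) − P(R=E)P(S=D) = 0.071 − 0.131×0.429 = 0.0148.

0.0148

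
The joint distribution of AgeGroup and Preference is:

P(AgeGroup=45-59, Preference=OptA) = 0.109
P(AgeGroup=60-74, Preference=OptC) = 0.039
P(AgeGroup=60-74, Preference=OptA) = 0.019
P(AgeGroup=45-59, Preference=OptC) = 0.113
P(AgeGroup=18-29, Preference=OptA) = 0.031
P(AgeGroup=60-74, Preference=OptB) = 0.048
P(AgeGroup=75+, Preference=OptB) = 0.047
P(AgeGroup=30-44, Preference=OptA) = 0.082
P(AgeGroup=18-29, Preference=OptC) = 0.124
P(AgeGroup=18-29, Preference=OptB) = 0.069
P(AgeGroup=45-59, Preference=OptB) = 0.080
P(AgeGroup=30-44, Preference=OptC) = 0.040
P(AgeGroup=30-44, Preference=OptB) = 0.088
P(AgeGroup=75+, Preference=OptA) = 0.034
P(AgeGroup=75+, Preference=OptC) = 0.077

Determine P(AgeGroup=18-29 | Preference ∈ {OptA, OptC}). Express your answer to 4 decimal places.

0.2320

P(Preference=OptA) = 0.031 + 0.082 + 0.109 + 0.019 + 0.034 = 0.275.
P(Preference=OptC) = 0.124 + 0.040 + 0.113 + 0.039 + 0.077 = 0.393.
P(Preference ∈ {OptA, OptC}) = 0.275 + 0.393 = 0.668; P(AgeGroup=18-29, Preference ∈ {OptA, OptC}) = 0.031 + 0.124 = 0.155.
P(AgeGroup=18-29 | Preference ∈ {OptA, OptC}) = 0.155/0.668 = 0.2320.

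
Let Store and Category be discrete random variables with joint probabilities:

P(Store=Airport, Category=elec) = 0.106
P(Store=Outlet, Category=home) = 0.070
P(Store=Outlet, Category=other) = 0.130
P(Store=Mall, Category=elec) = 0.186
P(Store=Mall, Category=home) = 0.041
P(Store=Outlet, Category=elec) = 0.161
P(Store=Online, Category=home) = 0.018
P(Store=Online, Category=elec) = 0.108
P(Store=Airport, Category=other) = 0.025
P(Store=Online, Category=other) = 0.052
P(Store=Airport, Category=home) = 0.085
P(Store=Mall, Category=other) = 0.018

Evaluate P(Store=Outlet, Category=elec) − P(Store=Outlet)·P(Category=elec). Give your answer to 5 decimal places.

-0.04152

P(Store=Outlet) = 0.161 + 0.070 + 0.130 = 0.361.
P(Category=elec) = 0.186 + 0.106 + 0.161 + 0.108 = 0.561.
P(Store=Outlet, Category=elec) − P(Store=Outlet)P(Category=elec) = 0.161 − 0.361×0.561 = -0.04152.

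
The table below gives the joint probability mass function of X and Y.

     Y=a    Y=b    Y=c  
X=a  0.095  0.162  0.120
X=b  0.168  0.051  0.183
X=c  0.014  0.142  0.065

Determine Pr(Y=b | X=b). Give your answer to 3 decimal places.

P(X=b) = 0.168 + 0.051 + 0.183 = 0.402.
P(Y=b | X=b) = 0.051/0.402 = 0.127.

0.127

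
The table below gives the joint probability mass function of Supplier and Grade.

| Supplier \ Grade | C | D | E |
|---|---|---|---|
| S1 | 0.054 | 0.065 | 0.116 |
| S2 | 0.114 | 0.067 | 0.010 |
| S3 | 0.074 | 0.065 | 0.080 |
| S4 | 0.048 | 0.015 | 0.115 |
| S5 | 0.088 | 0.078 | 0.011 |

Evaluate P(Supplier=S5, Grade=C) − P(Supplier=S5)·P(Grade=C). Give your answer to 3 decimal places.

0.021

P(Supplier=S5) = 0.088 + 0.078 + 0.011 = 0.177.
P(Grade=C) = 0.054 + 0.114 + 0.074 + 0.048 + 0.088 = 0.378.
P(Supplier=S5, Grade=C) − P(Supplier=S5)P(Grade=C) = 0.088 − 0.177×0.378 = 0.021.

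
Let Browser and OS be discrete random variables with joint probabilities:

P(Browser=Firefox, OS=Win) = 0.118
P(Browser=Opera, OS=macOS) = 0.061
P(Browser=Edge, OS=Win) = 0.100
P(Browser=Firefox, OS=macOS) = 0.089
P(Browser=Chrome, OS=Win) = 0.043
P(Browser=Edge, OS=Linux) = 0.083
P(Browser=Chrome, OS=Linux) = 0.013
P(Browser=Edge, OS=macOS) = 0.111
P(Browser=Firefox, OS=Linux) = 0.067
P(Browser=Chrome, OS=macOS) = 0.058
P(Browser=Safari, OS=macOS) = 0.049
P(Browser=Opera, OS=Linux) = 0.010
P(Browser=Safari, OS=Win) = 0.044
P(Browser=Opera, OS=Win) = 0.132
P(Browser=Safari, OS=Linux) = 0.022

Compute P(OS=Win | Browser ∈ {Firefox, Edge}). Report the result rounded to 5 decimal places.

P(Browser=Firefox) = 0.118 + 0.089 + 0.067 = 0.274.
P(Browser=Edge) = 0.100 + 0.111 + 0.083 = 0.294.
P(Browser ∈ {Firefox, Edge}) = 0.274 + 0.294 = 0.568; P(OS=Win, Browser ∈ {Firefox, Edge}) = 0.118 + 0.100 = 0.218.
P(OS=Win | Browser ∈ {Firefox, Edge}) = 0.218/0.568 = 0.38380.

0.38380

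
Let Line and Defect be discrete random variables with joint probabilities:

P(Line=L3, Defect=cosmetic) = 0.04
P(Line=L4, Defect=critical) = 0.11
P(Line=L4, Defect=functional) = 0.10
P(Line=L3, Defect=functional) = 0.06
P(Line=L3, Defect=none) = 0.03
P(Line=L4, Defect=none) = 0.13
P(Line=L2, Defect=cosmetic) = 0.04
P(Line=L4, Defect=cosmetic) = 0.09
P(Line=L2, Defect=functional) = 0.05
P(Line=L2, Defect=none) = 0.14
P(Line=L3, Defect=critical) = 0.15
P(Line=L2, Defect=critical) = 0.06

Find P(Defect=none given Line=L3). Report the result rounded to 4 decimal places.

P(Line=L3) = 0.03 + 0.04 + 0.06 + 0.15 = 0.28.
P(Defect=none | Line=L3) = 0.03/0.28 = 0.1071.

0.1071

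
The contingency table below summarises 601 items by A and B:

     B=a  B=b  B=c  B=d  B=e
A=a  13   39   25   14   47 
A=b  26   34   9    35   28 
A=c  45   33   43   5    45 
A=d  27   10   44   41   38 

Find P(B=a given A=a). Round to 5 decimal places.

Total with A=a: 13 + 39 + 25 + 14 + 47 = 138.
P(B=a | A=a) = 13/138 = 0.09420.

0.09420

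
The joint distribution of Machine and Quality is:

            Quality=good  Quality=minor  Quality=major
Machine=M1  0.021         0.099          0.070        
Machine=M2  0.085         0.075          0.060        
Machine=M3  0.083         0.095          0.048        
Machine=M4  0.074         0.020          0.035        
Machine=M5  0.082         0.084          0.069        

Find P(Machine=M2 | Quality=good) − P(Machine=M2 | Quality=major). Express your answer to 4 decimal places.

P(Quality=good) = 0.021 + 0.085 + 0.083 + 0.074 + 0.082 = 0.345; P(Machine=M2 | Quality=good) = 0.085/0.345 = 0.24638.
P(Quality=major) = 0.070 + 0.060 + 0.048 + 0.035 + 0.069 = 0.282; P(Machine=M2 | Quality=major) = 0.060/0.282 = 0.21277.
Difference = 0.0336.

0.0336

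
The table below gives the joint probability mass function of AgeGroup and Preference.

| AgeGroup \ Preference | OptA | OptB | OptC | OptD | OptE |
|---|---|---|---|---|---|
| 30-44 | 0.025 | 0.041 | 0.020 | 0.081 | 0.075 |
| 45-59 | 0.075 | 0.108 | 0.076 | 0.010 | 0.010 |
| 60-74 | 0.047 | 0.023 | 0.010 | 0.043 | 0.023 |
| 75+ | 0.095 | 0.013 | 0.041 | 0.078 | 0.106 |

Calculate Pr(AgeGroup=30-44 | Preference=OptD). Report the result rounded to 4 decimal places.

P(Preference=OptD) = 0.081 + 0.010 + 0.043 + 0.078 = 0.212.
P(AgeGroup=30-44 | Preference=OptD) = 0.081/0.212 = 0.3821.

0.3821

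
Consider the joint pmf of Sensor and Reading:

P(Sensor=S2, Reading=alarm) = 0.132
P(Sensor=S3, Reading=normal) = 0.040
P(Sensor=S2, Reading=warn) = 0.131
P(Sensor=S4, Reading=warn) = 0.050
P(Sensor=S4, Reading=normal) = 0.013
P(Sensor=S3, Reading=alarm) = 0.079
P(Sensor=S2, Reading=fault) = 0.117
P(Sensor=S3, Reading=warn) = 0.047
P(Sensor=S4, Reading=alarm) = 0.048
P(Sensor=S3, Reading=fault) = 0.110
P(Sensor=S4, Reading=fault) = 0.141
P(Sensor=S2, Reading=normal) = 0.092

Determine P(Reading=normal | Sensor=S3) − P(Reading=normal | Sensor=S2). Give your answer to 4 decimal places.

-0.0500

P(Sensor=S3) = 0.040 + 0.047 + 0.079 + 0.110 = 0.276; P(Reading=normal | Sensor=S3) = 0.040/0.276 = 0.14493.
P(Sensor=S2) = 0.092 + 0.131 + 0.132 + 0.117 = 0.472; P(Reading=normal | Sensor=S2) = 0.092/0.472 = 0.19492.
Difference = -0.0500.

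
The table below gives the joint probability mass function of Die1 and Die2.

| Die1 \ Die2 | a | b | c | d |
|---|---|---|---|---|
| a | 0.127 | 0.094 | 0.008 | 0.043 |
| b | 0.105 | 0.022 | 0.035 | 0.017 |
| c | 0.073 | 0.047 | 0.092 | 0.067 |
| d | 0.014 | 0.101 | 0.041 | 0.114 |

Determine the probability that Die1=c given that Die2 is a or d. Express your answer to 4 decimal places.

0.2500

P(Die2=a) = 0.127 + 0.105 + 0.073 + 0.014 = 0.319.
P(Die2=d) = 0.043 + 0.017 + 0.067 + 0.114 = 0.241.
P(Die2 ∈ {a, d}) = 0.319 + 0.241 = 0.560; P(Die1=c, Die2 ∈ {a, d}) = 0.073 + 0.067 = 0.140.
P(Die1=c | Die2 ∈ {a, d}) = 0.140/0.560 = 0.2500.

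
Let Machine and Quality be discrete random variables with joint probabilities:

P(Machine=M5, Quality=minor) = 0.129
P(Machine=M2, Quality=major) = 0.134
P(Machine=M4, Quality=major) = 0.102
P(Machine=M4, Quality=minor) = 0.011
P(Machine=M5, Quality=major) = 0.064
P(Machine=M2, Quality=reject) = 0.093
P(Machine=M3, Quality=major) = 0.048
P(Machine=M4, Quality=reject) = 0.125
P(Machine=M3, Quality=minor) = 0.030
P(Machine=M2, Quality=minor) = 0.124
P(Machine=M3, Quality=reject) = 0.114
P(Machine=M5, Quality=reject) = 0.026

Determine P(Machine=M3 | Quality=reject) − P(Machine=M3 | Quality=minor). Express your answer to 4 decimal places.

P(Quality=reject) = 0.093 + 0.114 + 0.125 + 0.026 = 0.358; P(Machine=M3 | Quality=reject) = 0.114/0.358 = 0.31844.
P(Quality=minor) = 0.124 + 0.030 + 0.011 + 0.129 = 0.294; P(Machine=M3 | Quality=minor) = 0.030/0.294 = 0.10204.
Difference = 0.2164.

0.2164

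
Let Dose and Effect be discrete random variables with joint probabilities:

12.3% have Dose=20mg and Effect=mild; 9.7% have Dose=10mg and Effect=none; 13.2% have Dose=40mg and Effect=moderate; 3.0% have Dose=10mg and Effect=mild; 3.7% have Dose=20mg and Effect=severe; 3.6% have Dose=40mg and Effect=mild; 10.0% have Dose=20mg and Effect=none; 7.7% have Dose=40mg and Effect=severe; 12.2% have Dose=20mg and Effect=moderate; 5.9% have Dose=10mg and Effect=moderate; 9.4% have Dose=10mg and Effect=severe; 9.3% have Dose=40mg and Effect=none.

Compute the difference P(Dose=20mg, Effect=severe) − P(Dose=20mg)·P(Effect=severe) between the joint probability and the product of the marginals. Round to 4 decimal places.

P(Dose=20mg) = 0.100 + 0.123 + 0.122 + 0.037 = 0.382.
P(Effect=severe) = 0.094 + 0.037 + 0.077 = 0.208.
P(Dose=20mg, Effect=severe) − P(Dose=20mg)P(Effect=severe) = 0.037 − 0.382×0.208 = -0.0425.

-0.0425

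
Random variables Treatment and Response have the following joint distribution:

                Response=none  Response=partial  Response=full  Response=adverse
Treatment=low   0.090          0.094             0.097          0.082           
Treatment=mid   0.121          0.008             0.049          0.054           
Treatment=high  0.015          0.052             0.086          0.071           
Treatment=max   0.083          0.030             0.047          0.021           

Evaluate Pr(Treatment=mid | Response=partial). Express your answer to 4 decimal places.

P(Response=partial) = 0.094 + 0.008 + 0.052 + 0.030 = 0.184.
P(Treatment=mid | Response=partial) = 0.008/0.184 = 0.0435.

0.0435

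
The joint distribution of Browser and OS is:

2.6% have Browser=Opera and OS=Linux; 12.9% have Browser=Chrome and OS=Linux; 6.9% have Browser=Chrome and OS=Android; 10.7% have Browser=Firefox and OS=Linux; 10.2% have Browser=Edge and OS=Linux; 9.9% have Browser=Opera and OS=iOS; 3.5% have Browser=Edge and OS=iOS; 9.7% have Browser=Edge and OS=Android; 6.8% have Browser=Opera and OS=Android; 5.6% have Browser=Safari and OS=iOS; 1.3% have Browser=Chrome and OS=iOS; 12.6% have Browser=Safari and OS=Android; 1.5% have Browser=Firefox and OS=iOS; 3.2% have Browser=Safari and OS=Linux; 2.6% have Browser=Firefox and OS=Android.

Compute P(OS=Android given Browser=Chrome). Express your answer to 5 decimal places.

0.32701

P(Browser=Chrome) = 0.129 + 0.013 + 0.069 = 0.211.
P(OS=Android | Browser=Chrome) = 0.069/0.211 = 0.32701.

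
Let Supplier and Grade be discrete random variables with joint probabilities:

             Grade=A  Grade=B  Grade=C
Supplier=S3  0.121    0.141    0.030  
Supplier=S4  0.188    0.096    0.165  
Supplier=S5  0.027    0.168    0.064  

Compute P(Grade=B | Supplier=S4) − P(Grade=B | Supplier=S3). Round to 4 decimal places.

-0.2691

P(Supplier=S4) = 0.188 + 0.096 + 0.165 = 0.449; P(Grade=B | Supplier=S4) = 0.096/0.449 = 0.21381.
P(Supplier=S3) = 0.121 + 0.141 + 0.030 = 0.292; P(Grade=B | Supplier=S3) = 0.141/0.292 = 0.48288.
Difference = -0.2691.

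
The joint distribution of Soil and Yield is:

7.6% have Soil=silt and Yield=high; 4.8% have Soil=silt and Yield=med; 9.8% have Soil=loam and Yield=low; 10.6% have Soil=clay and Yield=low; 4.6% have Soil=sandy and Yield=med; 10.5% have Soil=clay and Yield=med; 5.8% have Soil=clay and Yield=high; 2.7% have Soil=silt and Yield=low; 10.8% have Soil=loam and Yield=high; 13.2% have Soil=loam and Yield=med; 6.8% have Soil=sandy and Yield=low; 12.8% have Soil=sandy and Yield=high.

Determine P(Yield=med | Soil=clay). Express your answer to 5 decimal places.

P(Soil=clay) = 0.106 + 0.105 + 0.058 = 0.269.
P(Yield=med | Soil=clay) = 0.105/0.269 = 0.39033.

0.39033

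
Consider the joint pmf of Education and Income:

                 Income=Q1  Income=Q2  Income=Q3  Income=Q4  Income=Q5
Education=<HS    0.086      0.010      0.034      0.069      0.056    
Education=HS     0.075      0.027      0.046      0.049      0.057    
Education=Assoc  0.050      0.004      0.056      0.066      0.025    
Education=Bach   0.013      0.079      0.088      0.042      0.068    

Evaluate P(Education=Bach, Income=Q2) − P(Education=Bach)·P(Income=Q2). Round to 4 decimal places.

P(Education=Bach) = 0.013 + 0.079 + 0.088 + 0.042 + 0.068 = 0.290.
P(Income=Q2) = 0.010 + 0.027 + 0.004 + 0.079 = 0.120.
P(Education=Bach, Income=Q2) − P(Education=Bach)P(Income=Q2) = 0.079 − 0.290×0.120 = 0.0442.

0.0442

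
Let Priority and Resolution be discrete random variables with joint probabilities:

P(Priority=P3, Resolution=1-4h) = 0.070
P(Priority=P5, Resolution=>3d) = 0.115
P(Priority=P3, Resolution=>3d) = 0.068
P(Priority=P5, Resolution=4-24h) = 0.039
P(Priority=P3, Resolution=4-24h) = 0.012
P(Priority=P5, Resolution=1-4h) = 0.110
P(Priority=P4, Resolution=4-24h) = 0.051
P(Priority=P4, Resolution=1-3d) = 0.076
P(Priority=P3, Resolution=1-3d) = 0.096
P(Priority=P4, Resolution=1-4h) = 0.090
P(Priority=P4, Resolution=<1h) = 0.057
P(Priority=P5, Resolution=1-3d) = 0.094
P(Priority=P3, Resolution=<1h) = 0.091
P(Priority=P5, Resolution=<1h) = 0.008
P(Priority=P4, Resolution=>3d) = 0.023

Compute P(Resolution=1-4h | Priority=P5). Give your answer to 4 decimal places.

0.3005

P(Priority=P5) = 0.008 + 0.110 + 0.039 + 0.094 + 0.115 = 0.366.
P(Resolution=1-4h | Priority=P5) = 0.110/0.366 = 0.3005.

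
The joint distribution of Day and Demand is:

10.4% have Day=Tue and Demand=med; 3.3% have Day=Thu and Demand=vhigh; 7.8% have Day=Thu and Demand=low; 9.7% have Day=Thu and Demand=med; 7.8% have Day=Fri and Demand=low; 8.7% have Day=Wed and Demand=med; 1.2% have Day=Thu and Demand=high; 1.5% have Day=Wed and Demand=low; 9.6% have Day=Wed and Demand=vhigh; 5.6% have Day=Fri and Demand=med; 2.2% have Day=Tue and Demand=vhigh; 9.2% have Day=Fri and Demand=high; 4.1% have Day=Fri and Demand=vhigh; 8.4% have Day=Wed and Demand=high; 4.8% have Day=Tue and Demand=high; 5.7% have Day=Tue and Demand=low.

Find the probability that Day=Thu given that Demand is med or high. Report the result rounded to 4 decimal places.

0.1879

P(Demand=med) = 0.104 + 0.087 + 0.097 + 0.056 = 0.344.
P(Demand=high) = 0.048 + 0.084 + 0.012 + 0.092 = 0.236.
P(Demand ∈ {med, high}) = 0.344 + 0.236 = 0.580; P(Day=Thu, Demand ∈ {med, high}) = 0.097 + 0.012 = 0.109.
P(Day=Thu | Demand ∈ {med, high}) = 0.109/0.580 = 0.1879.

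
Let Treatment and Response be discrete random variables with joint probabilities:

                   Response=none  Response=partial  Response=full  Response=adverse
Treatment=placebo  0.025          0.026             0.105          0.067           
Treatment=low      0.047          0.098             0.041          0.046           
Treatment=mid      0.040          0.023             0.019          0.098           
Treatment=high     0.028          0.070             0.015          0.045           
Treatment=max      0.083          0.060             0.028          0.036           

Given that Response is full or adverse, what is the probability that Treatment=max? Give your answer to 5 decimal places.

P(Response=full) = 0.105 + 0.041 + 0.019 + 0.015 + 0.028 = 0.208.
P(Response=adverse) = 0.067 + 0.046 + 0.098 + 0.045 + 0.036 = 0.292.
P(Response ∈ {full, adverse}) = 0.208 + 0.292 = 0.500; P(Treatment=max, Response ∈ {full, adverse}) = 0.028 + 0.036 = 0.064.
P(Treatment=max | Response ∈ {full, adverse}) = 0.064/0.500 = 0.12800.

0.12800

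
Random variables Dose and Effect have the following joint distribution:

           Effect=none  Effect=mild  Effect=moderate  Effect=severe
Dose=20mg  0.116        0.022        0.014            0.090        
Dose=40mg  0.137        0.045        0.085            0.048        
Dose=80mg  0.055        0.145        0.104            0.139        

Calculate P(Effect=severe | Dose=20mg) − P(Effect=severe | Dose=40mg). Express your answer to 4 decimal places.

P(Dose=20mg) = 0.116 + 0.022 + 0.014 + 0.090 = 0.242; P(Effect=severe | Dose=20mg) = 0.090/0.242 = 0.37190.
P(Dose=40mg) = 0.137 + 0.045 + 0.085 + 0.048 = 0.315; P(Effect=severe | Dose=40mg) = 0.048/0.315 = 0.15238.
Difference = 0.2195.

0.2195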